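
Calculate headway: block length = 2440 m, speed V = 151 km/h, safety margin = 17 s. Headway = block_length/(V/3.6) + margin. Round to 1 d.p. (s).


V = 151 / 3.6 = 41.9444 m/s
Block traversal time = 2440 / 41.9444 = 58.1722 s
Headway = 58.1722 + 17
Headway = 75.2 s

75.2


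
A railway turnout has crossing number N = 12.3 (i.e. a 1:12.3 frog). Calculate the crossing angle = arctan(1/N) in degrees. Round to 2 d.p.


1/N = 1/12.3 = 0.081301
angle = arctan(0.081301) = 0.081122 rad
angle = 0.081122 * 180/pi = 4.65 degrees

4.65


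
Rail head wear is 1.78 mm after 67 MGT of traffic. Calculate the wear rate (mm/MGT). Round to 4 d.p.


Wear rate = total wear / cumulative tonnage
Rate = 1.78 / 67
Rate = 0.0266 mm/MGT

0.0266


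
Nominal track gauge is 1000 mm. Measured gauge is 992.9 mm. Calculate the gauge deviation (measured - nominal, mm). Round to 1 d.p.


Deviation = measured - nominal
Deviation = 992.9 - 1000
Deviation = -7.1 mm

-7.1


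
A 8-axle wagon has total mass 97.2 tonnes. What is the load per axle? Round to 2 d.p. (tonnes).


Load per axle = total weight / number of axles
Load = 97.2 / 8
Load = 12.15 tonnes

12.15


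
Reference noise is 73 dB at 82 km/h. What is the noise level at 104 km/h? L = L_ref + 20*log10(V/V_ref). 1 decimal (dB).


V/V_ref = 104 / 82 = 1.268293
log10(1.268293) = 0.103219
20 * 0.103219 = 2.0644
L = 73 + 2.0644 = 75.1 dB

75.1


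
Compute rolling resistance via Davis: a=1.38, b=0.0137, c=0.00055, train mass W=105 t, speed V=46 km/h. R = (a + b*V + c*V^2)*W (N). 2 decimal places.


b*V = 0.0137 * 46 = 0.6302
c*V^2 = 0.00055 * 2116 = 1.1638
R_per_t = 1.38 + 0.6302 + 1.1638 = 3.174 N/t
R_total = 3.174 * 105 = 333.27 N

333.27


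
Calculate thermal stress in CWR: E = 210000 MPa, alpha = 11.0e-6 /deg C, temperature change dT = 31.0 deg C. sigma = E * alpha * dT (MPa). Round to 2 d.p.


sigma = E * alpha * dT
sigma = 210000 * 11.0e-6 * 31.0
sigma = 2.31 * 31.0
sigma = 71.61 MPa

71.61


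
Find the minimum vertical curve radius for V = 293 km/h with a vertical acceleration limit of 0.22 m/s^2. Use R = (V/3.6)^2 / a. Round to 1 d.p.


Convert speed: V = 293 / 3.6 = 81.3889 m/s
V^2 = 6624.1512 m^2/s^2
R_v = 6624.1512 / 0.22
R_v = 30109.8 m

30109.8


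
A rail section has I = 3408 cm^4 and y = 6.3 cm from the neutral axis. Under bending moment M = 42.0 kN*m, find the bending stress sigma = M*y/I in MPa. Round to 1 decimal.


Convert units:
M = 42.0 kN*m = 42000000 N*mm
y = 6.3 cm = 63 mm
I = 3408 cm^4 = 34080000 mm^4
sigma = 42000000 * 63 / 34080000
sigma = 77.6 MPa

77.6


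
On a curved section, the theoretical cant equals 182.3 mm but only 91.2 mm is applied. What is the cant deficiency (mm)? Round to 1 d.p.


Cant deficiency = equilibrium cant - actual cant
CD = 182.3 - 91.2
CD = 91.1 mm

91.1


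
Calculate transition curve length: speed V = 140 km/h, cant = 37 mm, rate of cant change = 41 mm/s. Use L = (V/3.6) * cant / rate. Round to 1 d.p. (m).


Convert speed: V = 140 / 3.6 = 38.8889 m/s
L = 38.8889 * 37 / 41
L = 1438.8889 / 41
L = 35.1 m

35.1


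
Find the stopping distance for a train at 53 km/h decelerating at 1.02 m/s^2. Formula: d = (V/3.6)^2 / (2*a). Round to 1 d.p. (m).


Convert speed: V = 53 / 3.6 = 14.7222 m/s
V^2 = 216.7438
d = 216.7438 / (2 * 1.02)
d = 216.7438 / 2.04
d = 106.2 m

106.2


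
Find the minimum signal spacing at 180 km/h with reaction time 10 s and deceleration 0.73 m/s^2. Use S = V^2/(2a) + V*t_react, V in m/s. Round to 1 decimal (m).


V = 180 / 3.6 = 50.0 m/s
Braking distance = 50.0^2 / (2*0.73) = 1712.3288 m
Sighting distance = 50.0 * 10 = 500.0 m
S = 1712.3288 + 500.0 = 2212.3 m

2212.3


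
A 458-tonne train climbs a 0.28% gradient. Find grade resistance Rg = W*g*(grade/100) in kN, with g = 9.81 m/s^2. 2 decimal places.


Rg = W * 9.81 * grade / 100
Rg = 458 * 9.81 * 0.28 / 100
Rg = 4492.98 * 0.0028
Rg = 12.58 kN

12.58


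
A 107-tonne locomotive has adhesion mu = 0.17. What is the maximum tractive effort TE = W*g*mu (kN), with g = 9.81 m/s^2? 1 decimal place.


TE_max = W * g * mu
TE_max = 107 * 9.81 * 0.17
TE_max = 1049.67 * 0.17
TE_max = 178.4 kN

178.4


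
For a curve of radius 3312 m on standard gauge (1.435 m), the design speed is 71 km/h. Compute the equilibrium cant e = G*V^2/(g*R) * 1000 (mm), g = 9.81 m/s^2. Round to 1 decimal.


Convert speed: V = 71 / 3.6 = 19.7222 m/s
Apply formula: e = 1.435 * 19.7222^2 / (9.81 * 3312)
e = 1.435 * 388.966 / 32490.72
e = 0.017179 m = 17.2 mm

17.2


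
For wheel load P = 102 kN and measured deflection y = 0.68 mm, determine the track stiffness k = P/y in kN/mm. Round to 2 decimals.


Track stiffness k = P / y
k = 102 / 0.68
k = 150.00 kN/mm

150.00


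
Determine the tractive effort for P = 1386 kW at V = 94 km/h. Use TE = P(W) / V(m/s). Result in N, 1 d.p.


Convert: P = 1386 kW = 1386000 W
V = 94 / 3.6 = 26.1111 m/s
TE = 1386000 / 26.1111
TE = 53080.9 N

53080.9


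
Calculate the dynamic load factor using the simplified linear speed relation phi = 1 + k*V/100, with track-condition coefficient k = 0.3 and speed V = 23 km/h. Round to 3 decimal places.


phi = 1 + k * V / 100
phi = 1 + 0.3 * 23 / 100
phi = 1 + 0.069
phi = 1.069

1.069


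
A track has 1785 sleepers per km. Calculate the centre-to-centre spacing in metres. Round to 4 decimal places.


Spacing = 1000 m / number of sleepers
Spacing = 1000 / 1785
Spacing = 0.5602 m

0.5602


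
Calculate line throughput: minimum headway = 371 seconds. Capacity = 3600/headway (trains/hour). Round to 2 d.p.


Capacity = 3600 / headway
Capacity = 3600 / 371
Capacity = 9.70 trains/hour

9.70


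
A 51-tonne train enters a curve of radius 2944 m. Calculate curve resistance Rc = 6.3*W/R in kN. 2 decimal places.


Rc = 6.3 * W / R
Rc = 6.3 * 51 / 2944
Rc = 321.3 / 2944
Rc = 0.11 kN

0.11


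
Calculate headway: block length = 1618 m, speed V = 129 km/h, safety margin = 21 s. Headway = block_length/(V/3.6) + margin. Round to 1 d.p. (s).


V = 129 / 3.6 = 35.8333 m/s
Block traversal time = 1618 / 35.8333 = 45.1535 s
Headway = 45.1535 + 21
Headway = 66.2 s

66.2


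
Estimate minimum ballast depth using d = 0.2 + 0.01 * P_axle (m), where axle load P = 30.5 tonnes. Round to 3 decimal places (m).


d = 0.2 + 0.01 * 30.5
d = 0.2 + 0.305
d = 0.505 m

0.505


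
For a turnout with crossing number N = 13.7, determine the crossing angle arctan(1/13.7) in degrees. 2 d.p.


1/N = 1/13.7 = 0.072993
angle = arctan(0.072993) = 0.072863 rad
angle = 0.072863 * 180/pi = 4.17 degrees

4.17


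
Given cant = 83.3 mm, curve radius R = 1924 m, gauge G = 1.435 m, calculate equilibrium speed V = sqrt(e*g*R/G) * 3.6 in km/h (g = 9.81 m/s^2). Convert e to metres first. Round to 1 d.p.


Convert cant: e = 83.3 mm = 0.0833 m
V_ms = sqrt(0.0833 * 9.81 * 1924 / 1.435)
V_ms = sqrt(1095.638224) = 33.1004 m/s
V = 33.1004 * 3.6 = 119.2 km/h

119.2


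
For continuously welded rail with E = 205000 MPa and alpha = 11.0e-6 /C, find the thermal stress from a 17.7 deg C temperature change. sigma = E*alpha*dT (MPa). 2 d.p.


sigma = E * alpha * dT
sigma = 205000 * 11.0e-6 * 17.7
sigma = 2.255 * 17.7
sigma = 39.91 MPa

39.91


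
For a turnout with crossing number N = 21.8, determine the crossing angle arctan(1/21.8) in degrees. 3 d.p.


1/N = 1/21.8 = 0.045872
angle = arctan(0.045872) = 0.045839 rad
angle = 0.045839 * 180/pi = 2.626 degrees

2.626


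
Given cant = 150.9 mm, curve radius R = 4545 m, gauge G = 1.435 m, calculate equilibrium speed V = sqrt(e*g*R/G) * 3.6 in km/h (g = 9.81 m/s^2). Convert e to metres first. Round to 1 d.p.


Convert cant: e = 150.9 mm = 0.1509 m
V_ms = sqrt(0.1509 * 9.81 * 4545 / 1.435)
V_ms = sqrt(4688.568157) = 68.4731 m/s
V = 68.4731 * 3.6 = 246.5 km/h

246.5


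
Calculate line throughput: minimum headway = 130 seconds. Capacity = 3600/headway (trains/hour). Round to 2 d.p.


Capacity = 3600 / headway
Capacity = 3600 / 130
Capacity = 27.69 trains/hour

27.69


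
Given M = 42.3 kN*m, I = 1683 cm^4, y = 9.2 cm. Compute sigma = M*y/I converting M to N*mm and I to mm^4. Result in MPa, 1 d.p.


Convert units:
M = 42.3 kN*m = 42300000 N*mm
y = 9.2 cm = 92 mm
I = 1683 cm^4 = 16830000 mm^4
sigma = 42300000 * 92 / 16830000
sigma = 231.2 MPa

231.2


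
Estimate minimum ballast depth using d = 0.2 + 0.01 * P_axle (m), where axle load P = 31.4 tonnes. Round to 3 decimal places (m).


d = 0.2 + 0.01 * 31.4
d = 0.2 + 0.314
d = 0.514 m

0.514


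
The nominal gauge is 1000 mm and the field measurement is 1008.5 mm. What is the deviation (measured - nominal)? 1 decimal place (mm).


Deviation = measured - nominal
Deviation = 1008.5 - 1000
Deviation = 8.5 mm

8.5


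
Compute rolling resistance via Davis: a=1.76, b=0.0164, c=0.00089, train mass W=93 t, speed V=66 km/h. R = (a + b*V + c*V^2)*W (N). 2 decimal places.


b*V = 0.0164 * 66 = 1.0824
c*V^2 = 0.00089 * 4356 = 3.87684
R_per_t = 1.76 + 1.0824 + 3.87684 = 6.71924 N/t
R_total = 6.71924 * 93 = 624.89 N

624.89


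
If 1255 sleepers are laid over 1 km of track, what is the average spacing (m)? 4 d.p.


Spacing = 1000 m / number of sleepers
Spacing = 1000 / 1255
Spacing = 0.7968 m

0.7968


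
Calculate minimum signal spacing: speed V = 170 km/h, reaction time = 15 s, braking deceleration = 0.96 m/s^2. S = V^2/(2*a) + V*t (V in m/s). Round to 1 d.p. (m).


V = 170 / 3.6 = 47.2222 m/s
Braking distance = 47.2222^2 / (2*0.96) = 1161.4262 m
Sighting distance = 47.2222 * 15 = 708.3333 m
S = 1161.4262 + 708.3333 = 1869.8 m

1869.8


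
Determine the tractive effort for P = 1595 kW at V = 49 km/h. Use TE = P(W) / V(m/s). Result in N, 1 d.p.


Convert: P = 1595 kW = 1595000 W
V = 49 / 3.6 = 13.6111 m/s
TE = 1595000 / 13.6111
TE = 117183.7 N

117183.7


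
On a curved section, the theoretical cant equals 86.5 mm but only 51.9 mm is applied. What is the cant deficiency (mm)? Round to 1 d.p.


Cant deficiency = equilibrium cant - actual cant
CD = 86.5 - 51.9
CD = 34.6 mm

34.6


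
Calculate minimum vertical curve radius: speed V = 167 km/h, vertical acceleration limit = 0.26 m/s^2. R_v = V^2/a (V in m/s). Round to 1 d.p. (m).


Convert speed: V = 167 / 3.6 = 46.3889 m/s
V^2 = 2151.929 m^2/s^2
R_v = 2151.929 / 0.26
R_v = 8276.7 m

8276.7


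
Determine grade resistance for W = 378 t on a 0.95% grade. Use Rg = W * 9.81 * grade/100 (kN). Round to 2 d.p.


Rg = W * 9.81 * grade / 100
Rg = 378 * 9.81 * 0.95 / 100
Rg = 3708.18 * 0.0095
Rg = 35.23 kN

35.23


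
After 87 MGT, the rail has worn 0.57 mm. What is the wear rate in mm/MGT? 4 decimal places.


Wear rate = total wear / cumulative tonnage
Rate = 0.57 / 87
Rate = 0.0066 mm/MGT

0.0066


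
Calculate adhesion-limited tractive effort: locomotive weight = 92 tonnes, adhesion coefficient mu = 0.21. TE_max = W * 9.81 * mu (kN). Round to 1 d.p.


TE_max = W * g * mu
TE_max = 92 * 9.81 * 0.21
TE_max = 902.52 * 0.21
TE_max = 189.5 kN

189.5


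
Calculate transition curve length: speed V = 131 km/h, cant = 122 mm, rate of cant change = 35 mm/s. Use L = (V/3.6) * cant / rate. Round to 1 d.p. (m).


Convert speed: V = 131 / 3.6 = 36.3889 m/s
L = 36.3889 * 122 / 35
L = 4439.4444 / 35
L = 126.8 m

126.8


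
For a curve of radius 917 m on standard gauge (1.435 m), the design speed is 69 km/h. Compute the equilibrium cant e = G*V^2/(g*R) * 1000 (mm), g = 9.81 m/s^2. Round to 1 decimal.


Convert speed: V = 69 / 3.6 = 19.1667 m/s
Apply formula: e = 1.435 * 19.1667^2 / (9.81 * 917)
e = 1.435 * 367.3611 / 8995.77
e = 0.058601 m = 58.6 mm

58.6


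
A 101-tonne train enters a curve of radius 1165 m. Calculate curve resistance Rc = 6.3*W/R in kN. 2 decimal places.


Rc = 6.3 * W / R
Rc = 6.3 * 101 / 1165
Rc = 636.3 / 1165
Rc = 0.55 kN

0.55


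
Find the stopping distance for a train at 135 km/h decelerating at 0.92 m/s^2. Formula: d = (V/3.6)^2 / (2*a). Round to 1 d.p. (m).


Convert speed: V = 135 / 3.6 = 37.5 m/s
V^2 = 1406.25
d = 1406.25 / (2 * 0.92)
d = 1406.25 / 1.84
d = 764.3 m

764.3


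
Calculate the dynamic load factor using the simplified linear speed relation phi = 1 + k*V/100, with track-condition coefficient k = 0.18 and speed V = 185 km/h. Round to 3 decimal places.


phi = 1 + k * V / 100
phi = 1 + 0.18 * 185 / 100
phi = 1 + 0.333
phi = 1.333

1.333


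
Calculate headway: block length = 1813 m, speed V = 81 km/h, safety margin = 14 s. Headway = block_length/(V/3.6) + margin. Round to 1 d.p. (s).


V = 81 / 3.6 = 22.5 m/s
Block traversal time = 1813 / 22.5 = 80.5778 s
Headway = 80.5778 + 14
Headway = 94.6 s

94.6


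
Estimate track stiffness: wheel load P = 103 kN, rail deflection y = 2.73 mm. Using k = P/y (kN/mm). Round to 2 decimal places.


Track stiffness k = P / y
k = 103 / 2.73
k = 37.73 kN/mm

37.73


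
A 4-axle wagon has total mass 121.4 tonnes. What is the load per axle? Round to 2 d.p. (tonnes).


Load per axle = total weight / number of axles
Load = 121.4 / 4
Load = 30.35 tonnes

30.35


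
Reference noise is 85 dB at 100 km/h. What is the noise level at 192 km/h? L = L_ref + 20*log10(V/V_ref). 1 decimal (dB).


V/V_ref = 192 / 100 = 1.92
log10(1.92) = 0.283301
20 * 0.283301 = 5.666
L = 85 + 5.666 = 90.7 dB

90.7


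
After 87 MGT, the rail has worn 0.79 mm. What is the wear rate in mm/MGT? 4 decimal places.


Wear rate = total wear / cumulative tonnage
Rate = 0.79 / 87
Rate = 0.0091 mm/MGT

0.0091


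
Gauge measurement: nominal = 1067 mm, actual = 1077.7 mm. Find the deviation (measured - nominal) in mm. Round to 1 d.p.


Deviation = measured - nominal
Deviation = 1077.7 - 1067
Deviation = 10.7 mm

10.7


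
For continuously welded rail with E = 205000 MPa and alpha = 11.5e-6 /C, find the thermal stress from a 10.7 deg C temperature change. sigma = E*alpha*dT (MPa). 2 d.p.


sigma = E * alpha * dT
sigma = 205000 * 11.5e-6 * 10.7
sigma = 2.3575 * 10.7
sigma = 25.23 MPa

25.23


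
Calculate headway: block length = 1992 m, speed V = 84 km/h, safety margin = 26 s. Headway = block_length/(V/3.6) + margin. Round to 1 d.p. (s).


V = 84 / 3.6 = 23.3333 m/s
Block traversal time = 1992 / 23.3333 = 85.3714 s
Headway = 85.3714 + 26
Headway = 111.4 s

111.4


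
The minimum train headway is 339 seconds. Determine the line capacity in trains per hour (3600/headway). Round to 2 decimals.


Capacity = 3600 / headway
Capacity = 3600 / 339
Capacity = 10.62 trains/hour

10.62


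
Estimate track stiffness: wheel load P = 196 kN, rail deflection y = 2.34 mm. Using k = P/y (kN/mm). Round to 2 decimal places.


Track stiffness k = P / y
k = 196 / 2.34
k = 83.76 kN/mm

83.76


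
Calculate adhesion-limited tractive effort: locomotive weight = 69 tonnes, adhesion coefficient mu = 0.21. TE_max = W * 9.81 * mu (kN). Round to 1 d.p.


TE_max = W * g * mu
TE_max = 69 * 9.81 * 0.21
TE_max = 676.89 * 0.21
TE_max = 142.1 kN

142.1


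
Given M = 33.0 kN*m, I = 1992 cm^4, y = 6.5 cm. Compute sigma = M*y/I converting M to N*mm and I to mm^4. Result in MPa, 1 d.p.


Convert units:
M = 33.0 kN*m = 33000000 N*mm
y = 6.5 cm = 65 mm
I = 1992 cm^4 = 19920000 mm^4
sigma = 33000000 * 65 / 19920000
sigma = 107.7 MPa

107.7


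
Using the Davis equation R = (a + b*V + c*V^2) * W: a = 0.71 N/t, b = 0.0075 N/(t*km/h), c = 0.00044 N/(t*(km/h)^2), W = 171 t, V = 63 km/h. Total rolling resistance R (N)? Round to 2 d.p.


b*V = 0.0075 * 63 = 0.4725
c*V^2 = 0.00044 * 3969 = 1.74636
R_per_t = 0.71 + 0.4725 + 1.74636 = 2.92886 N/t
R_total = 2.92886 * 171 = 500.84 N

500.84


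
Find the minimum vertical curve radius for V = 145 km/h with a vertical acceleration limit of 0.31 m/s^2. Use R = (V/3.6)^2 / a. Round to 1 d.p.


Convert speed: V = 145 / 3.6 = 40.2778 m/s
V^2 = 1622.2994 m^2/s^2
R_v = 1622.2994 / 0.31
R_v = 5233.2 m

5233.2


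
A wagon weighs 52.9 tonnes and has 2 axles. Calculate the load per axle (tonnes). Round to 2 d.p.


Load per axle = total weight / number of axles
Load = 52.9 / 2
Load = 26.45 tonnes

26.45


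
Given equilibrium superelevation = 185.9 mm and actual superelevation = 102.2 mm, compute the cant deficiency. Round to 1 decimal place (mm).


Cant deficiency = equilibrium cant - actual cant
CD = 185.9 - 102.2
CD = 83.7 mm

83.7


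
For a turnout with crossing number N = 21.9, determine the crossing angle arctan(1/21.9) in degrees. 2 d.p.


1/N = 1/21.9 = 0.045662
angle = arctan(0.045662) = 0.04563 rad
angle = 0.04563 * 180/pi = 2.61 degrees

2.61


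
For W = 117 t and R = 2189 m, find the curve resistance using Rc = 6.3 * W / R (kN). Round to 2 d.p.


Rc = 6.3 * W / R
Rc = 6.3 * 117 / 2189
Rc = 737.1 / 2189
Rc = 0.34 kN

0.34


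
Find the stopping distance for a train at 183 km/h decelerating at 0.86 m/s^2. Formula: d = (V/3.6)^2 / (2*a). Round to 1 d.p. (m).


Convert speed: V = 183 / 3.6 = 50.8333 m/s
V^2 = 2584.0278
d = 2584.0278 / (2 * 0.86)
d = 2584.0278 / 1.72
d = 1502.3 m

1502.3


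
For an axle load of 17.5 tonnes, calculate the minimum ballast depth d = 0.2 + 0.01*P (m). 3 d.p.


d = 0.2 + 0.01 * 17.5
d = 0.2 + 0.175
d = 0.375 m

0.375


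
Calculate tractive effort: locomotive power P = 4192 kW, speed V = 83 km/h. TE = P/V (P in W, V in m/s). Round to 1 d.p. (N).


Convert: P = 4192 kW = 4192000 W
V = 83 / 3.6 = 23.0556 m/s
TE = 4192000 / 23.0556
TE = 181821.7 N

181821.7


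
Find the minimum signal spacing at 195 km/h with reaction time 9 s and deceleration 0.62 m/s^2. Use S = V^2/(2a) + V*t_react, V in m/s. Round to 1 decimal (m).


V = 195 / 3.6 = 54.1667 m/s
Braking distance = 54.1667^2 / (2*0.62) = 2366.1514 m
Sighting distance = 54.1667 * 9 = 487.5 m
S = 2366.1514 + 487.5 = 2853.7 m

2853.7


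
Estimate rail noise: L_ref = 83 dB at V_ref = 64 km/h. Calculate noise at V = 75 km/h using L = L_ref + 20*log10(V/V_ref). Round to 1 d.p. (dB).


V/V_ref = 75 / 64 = 1.171875
log10(1.171875) = 0.068881
20 * 0.068881 = 1.3776
L = 83 + 1.3776 = 84.4 dB

84.4


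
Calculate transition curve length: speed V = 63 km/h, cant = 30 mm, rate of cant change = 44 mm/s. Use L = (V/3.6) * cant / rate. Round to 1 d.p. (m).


Convert speed: V = 63 / 3.6 = 17.5 m/s
L = 17.5 * 30 / 44
L = 525.0 / 44
L = 11.9 m

11.9


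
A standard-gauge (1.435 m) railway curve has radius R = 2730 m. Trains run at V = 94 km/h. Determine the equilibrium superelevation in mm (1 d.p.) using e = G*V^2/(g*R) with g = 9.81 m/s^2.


Convert speed: V = 94 / 3.6 = 26.1111 m/s
Apply formula: e = 1.435 * 26.1111^2 / (9.81 * 2730)
e = 1.435 * 681.7901 / 26781.3
e = 0.036532 m = 36.5 mm

36.5


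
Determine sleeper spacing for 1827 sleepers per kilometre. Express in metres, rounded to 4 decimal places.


Spacing = 1000 m / number of sleepers
Spacing = 1000 / 1827
Spacing = 0.5473 m

0.5473


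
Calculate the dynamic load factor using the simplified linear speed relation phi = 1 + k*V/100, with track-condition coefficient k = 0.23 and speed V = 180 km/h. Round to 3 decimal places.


phi = 1 + k * V / 100
phi = 1 + 0.23 * 180 / 100
phi = 1 + 0.414
phi = 1.414

1.414


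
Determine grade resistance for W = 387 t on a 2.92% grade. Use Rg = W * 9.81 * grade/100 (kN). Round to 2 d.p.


Rg = W * 9.81 * grade / 100
Rg = 387 * 9.81 * 2.92 / 100
Rg = 3796.47 * 0.0292
Rg = 110.86 kN

110.86


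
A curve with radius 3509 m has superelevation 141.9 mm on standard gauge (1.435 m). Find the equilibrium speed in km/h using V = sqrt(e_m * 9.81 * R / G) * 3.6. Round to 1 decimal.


Convert cant: e = 141.9 mm = 0.1419 m
V_ms = sqrt(0.1419 * 9.81 * 3509 / 1.435)
V_ms = sqrt(3403.947631) = 58.3434 m/s
V = 58.3434 * 3.6 = 210.0 km/h

210.0


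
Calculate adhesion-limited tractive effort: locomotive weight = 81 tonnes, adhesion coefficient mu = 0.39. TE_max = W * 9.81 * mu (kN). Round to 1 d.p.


TE_max = W * g * mu
TE_max = 81 * 9.81 * 0.39
TE_max = 794.61 * 0.39
TE_max = 309.9 kN

309.9


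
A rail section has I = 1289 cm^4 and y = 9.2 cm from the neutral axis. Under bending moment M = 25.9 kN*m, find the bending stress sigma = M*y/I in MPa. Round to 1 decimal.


Convert units:
M = 25.9 kN*m = 25900000 N*mm
y = 9.2 cm = 92 mm
I = 1289 cm^4 = 12890000 mm^4
sigma = 25900000 * 92 / 12890000
sigma = 184.9 MPa

184.9


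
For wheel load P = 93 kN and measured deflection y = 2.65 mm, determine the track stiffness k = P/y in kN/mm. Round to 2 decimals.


Track stiffness k = P / y
k = 93 / 2.65
k = 35.09 kN/mm

35.09


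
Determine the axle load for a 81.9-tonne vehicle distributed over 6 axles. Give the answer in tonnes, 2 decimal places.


Load per axle = total weight / number of axles
Load = 81.9 / 6
Load = 13.65 tonnes

13.65


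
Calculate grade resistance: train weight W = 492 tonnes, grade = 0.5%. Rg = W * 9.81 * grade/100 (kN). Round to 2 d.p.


Rg = W * 9.81 * grade / 100
Rg = 492 * 9.81 * 0.5 / 100
Rg = 4826.52 * 0.005
Rg = 24.13 kN

24.13


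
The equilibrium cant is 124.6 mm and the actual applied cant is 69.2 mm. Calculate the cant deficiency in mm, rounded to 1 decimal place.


Cant deficiency = equilibrium cant - actual cant
CD = 124.6 - 69.2
CD = 55.4 mm

55.4


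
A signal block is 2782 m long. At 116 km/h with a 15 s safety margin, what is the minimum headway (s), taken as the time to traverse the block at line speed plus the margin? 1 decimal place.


V = 116 / 3.6 = 32.2222 m/s
Block traversal time = 2782 / 32.2222 = 86.3379 s
Headway = 86.3379 + 15
Headway = 101.3 s

101.3


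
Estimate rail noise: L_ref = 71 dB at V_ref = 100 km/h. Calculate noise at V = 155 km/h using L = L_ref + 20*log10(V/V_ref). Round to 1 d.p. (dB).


V/V_ref = 155 / 100 = 1.55
log10(1.55) = 0.190332
20 * 0.190332 = 3.8066
L = 71 + 3.8066 = 74.8 dB

74.8


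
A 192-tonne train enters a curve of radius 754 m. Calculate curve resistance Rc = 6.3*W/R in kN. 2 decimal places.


Rc = 6.3 * W / R
Rc = 6.3 * 192 / 754
Rc = 1209.6 / 754
Rc = 1.60 kN

1.60


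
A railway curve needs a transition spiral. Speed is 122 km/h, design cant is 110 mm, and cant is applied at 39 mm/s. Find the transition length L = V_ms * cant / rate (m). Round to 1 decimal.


Convert speed: V = 122 / 3.6 = 33.8889 m/s
L = 33.8889 * 110 / 39
L = 3727.7778 / 39
L = 95.6 m

95.6


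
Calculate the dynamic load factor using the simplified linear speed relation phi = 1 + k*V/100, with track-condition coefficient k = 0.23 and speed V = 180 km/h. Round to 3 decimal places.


phi = 1 + k * V / 100
phi = 1 + 0.23 * 180 / 100
phi = 1 + 0.414
phi = 1.414

1.414


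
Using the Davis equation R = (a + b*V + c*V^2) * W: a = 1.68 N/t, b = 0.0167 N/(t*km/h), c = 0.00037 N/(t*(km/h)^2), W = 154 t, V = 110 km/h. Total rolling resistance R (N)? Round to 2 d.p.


b*V = 0.0167 * 110 = 1.837
c*V^2 = 0.00037 * 12100 = 4.477
R_per_t = 1.68 + 1.837 + 4.477 = 7.994 N/t
R_total = 7.994 * 154 = 1231.08 N

1231.08


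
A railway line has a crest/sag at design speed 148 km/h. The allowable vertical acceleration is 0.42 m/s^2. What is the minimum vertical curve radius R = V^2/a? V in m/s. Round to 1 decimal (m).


Convert speed: V = 148 / 3.6 = 41.1111 m/s
V^2 = 1690.1235 m^2/s^2
R_v = 1690.1235 / 0.42
R_v = 4024.1 m

4024.1


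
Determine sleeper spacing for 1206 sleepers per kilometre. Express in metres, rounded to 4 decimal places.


Spacing = 1000 m / number of sleepers
Spacing = 1000 / 1206
Spacing = 0.8292 m

0.8292


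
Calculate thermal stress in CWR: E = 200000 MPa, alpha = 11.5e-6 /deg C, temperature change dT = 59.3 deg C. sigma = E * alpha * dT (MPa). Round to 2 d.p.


sigma = E * alpha * dT
sigma = 200000 * 11.5e-6 * 59.3
sigma = 2.3 * 59.3
sigma = 136.39 MPa

136.39


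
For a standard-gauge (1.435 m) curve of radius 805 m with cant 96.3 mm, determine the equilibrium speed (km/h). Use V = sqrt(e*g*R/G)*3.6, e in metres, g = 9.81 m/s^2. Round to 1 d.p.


Convert cant: e = 96.3 mm = 0.0963 m
V_ms = sqrt(0.0963 * 9.81 * 805 / 1.435)
V_ms = sqrt(529.955341) = 23.0208 m/s
V = 23.0208 * 3.6 = 82.9 km/h

82.9


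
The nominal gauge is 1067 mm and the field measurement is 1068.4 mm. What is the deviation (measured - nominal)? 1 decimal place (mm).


Deviation = measured - nominal
Deviation = 1068.4 - 1067
Deviation = 1.4 mm

1.4


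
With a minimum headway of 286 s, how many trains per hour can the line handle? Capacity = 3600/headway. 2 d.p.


Capacity = 3600 / headway
Capacity = 3600 / 286
Capacity = 12.59 trains/hour

12.59


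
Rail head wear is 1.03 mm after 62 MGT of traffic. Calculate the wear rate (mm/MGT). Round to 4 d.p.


Wear rate = total wear / cumulative tonnage
Rate = 1.03 / 62
Rate = 0.0166 mm/MGT

0.0166


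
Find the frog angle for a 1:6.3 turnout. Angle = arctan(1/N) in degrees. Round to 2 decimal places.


1/N = 1/6.3 = 0.15873
angle = arctan(0.15873) = 0.157417 rad
angle = 0.157417 * 180/pi = 9.02 degrees

9.02


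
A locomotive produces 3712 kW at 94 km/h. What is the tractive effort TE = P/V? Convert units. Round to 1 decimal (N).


Convert: P = 3712 kW = 3712000 W
V = 94 / 3.6 = 26.1111 m/s
TE = 3712000 / 26.1111
TE = 142161.7 N

142161.7


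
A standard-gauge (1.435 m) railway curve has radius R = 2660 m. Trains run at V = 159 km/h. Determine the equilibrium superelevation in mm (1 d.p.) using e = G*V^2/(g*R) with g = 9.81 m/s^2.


Convert speed: V = 159 / 3.6 = 44.1667 m/s
Apply formula: e = 1.435 * 44.1667^2 / (9.81 * 2660)
e = 1.435 * 1950.6944 / 26094.6
e = 0.107273 m = 107.3 mm

107.3


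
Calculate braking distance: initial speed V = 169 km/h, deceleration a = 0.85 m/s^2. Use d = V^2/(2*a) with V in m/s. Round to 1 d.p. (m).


Convert speed: V = 169 / 3.6 = 46.9444 m/s
V^2 = 2203.7809
d = 2203.7809 / (2 * 0.85)
d = 2203.7809 / 1.7
d = 1296.3 m

1296.3


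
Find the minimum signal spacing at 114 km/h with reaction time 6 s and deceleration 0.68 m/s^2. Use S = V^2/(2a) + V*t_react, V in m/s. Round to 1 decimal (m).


V = 114 / 3.6 = 31.6667 m/s
Braking distance = 31.6667^2 / (2*0.68) = 737.3366 m
Sighting distance = 31.6667 * 6 = 190.0 m
S = 737.3366 + 190.0 = 927.3 m

927.3


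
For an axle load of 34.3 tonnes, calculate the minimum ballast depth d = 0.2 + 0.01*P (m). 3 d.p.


d = 0.2 + 0.01 * 34.3
d = 0.2 + 0.343
d = 0.543 m

0.543


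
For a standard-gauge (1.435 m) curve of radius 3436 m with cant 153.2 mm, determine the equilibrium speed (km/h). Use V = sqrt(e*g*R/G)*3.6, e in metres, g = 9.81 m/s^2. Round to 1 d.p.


Convert cant: e = 153.2 mm = 0.1532 m
V_ms = sqrt(0.1532 * 9.81 * 3436 / 1.435)
V_ms = sqrt(3598.562308) = 59.988 m/s
V = 59.988 * 3.6 = 216.0 km/h

216.0


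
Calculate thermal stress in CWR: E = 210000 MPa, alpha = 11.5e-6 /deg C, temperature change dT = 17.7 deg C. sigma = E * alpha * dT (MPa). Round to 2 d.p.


sigma = E * alpha * dT
sigma = 210000 * 11.5e-6 * 17.7
sigma = 2.415 * 17.7
sigma = 42.75 MPa

42.75


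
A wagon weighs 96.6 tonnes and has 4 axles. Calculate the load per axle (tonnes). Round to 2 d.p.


Load per axle = total weight / number of axles
Load = 96.6 / 4
Load = 24.15 tonnes

24.15


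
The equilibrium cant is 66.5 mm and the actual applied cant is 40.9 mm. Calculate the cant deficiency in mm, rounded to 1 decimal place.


Cant deficiency = equilibrium cant - actual cant
CD = 66.5 - 40.9
CD = 25.6 mm

25.6


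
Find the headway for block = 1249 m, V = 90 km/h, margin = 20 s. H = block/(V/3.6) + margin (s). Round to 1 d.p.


V = 90 / 3.6 = 25.0 m/s
Block traversal time = 1249 / 25.0 = 49.96 s
Headway = 49.96 + 20
Headway = 70.0 s

70.0


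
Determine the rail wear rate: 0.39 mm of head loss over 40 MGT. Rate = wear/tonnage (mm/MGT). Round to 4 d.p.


Wear rate = total wear / cumulative tonnage
Rate = 0.39 / 40
Rate = 0.0098 mm/MGT

0.0098


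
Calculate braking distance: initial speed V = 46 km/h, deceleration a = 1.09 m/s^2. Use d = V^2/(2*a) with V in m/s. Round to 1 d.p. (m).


Convert speed: V = 46 / 3.6 = 12.7778 m/s
V^2 = 163.2716
d = 163.2716 / (2 * 1.09)
d = 163.2716 / 2.18
d = 74.9 m

74.9


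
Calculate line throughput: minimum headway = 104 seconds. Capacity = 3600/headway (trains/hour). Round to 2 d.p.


Capacity = 3600 / headway
Capacity = 3600 / 104
Capacity = 34.62 trains/hour

34.62


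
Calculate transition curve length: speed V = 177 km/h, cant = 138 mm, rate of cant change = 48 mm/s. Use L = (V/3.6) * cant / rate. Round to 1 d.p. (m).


Convert speed: V = 177 / 3.6 = 49.1667 m/s
L = 49.1667 * 138 / 48
L = 6785.0 / 48
L = 141.4 m

141.4


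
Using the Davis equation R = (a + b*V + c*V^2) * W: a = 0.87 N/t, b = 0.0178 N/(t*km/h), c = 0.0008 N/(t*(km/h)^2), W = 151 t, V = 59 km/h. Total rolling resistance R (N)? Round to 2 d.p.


b*V = 0.0178 * 59 = 1.0502
c*V^2 = 0.0008 * 3481 = 2.7848
R_per_t = 0.87 + 1.0502 + 2.7848 = 4.705 N/t
R_total = 4.705 * 151 = 710.46 N

710.46


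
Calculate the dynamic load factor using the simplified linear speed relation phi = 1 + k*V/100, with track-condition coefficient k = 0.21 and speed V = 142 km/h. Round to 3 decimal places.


phi = 1 + k * V / 100
phi = 1 + 0.21 * 142 / 100
phi = 1 + 0.2982
phi = 1.298

1.298


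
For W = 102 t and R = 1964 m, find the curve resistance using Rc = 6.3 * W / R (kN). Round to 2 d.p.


Rc = 6.3 * W / R
Rc = 6.3 * 102 / 1964
Rc = 642.6 / 1964
Rc = 0.33 kN

0.33


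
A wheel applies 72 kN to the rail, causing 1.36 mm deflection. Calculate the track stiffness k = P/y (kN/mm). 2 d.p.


Track stiffness k = P / y
k = 72 / 1.36
k = 52.94 kN/mm

52.94


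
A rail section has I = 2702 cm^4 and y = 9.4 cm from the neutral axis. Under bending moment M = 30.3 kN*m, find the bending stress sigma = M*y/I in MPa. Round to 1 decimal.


Convert units:
M = 30.3 kN*m = 30300000 N*mm
y = 9.4 cm = 94 mm
I = 2702 cm^4 = 27020000 mm^4
sigma = 30300000 * 94 / 27020000
sigma = 105.4 MPa

105.4


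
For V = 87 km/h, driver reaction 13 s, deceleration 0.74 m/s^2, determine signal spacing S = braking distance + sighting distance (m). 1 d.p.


V = 87 / 3.6 = 24.1667 m/s
Braking distance = 24.1667^2 / (2*0.74) = 394.6134 m
Sighting distance = 24.1667 * 13 = 314.1667 m
S = 394.6134 + 314.1667 = 708.8 m

708.8


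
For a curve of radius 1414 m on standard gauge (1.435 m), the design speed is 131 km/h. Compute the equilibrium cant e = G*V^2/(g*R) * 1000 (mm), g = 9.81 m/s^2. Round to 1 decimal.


Convert speed: V = 131 / 3.6 = 36.3889 m/s
Apply formula: e = 1.435 * 36.3889^2 / (9.81 * 1414)
e = 1.435 * 1324.1512 / 13871.34
e = 0.136984 m = 137.0 mm

137.0


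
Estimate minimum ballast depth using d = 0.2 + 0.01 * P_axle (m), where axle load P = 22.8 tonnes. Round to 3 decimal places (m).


d = 0.2 + 0.01 * 22.8
d = 0.2 + 0.228
d = 0.428 m

0.428


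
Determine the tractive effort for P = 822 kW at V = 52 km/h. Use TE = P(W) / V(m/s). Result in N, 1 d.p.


Convert: P = 822 kW = 822000 W
V = 52 / 3.6 = 14.4444 m/s
TE = 822000 / 14.4444
TE = 56907.7 N

56907.7


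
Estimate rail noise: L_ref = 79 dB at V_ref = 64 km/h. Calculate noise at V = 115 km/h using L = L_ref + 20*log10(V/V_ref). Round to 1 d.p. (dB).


V/V_ref = 115 / 64 = 1.796875
log10(1.796875) = 0.254518
20 * 0.254518 = 5.0904
L = 79 + 5.0904 = 84.1 dB

84.1


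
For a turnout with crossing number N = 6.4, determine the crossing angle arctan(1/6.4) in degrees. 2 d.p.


1/N = 1/6.4 = 0.15625
angle = arctan(0.15625) = 0.154997 rad
angle = 0.154997 * 180/pi = 8.88 degrees

8.88


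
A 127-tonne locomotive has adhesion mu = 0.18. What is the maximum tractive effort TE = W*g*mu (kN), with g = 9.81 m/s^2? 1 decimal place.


TE_max = W * g * mu
TE_max = 127 * 9.81 * 0.18
TE_max = 1245.87 * 0.18
TE_max = 224.3 kN

224.3


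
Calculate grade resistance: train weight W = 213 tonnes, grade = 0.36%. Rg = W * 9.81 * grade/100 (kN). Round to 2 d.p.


Rg = W * 9.81 * grade / 100
Rg = 213 * 9.81 * 0.36 / 100
Rg = 2089.53 * 0.0036
Rg = 7.52 kN

7.52


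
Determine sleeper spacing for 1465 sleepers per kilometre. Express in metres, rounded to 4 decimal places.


Spacing = 1000 m / number of sleepers
Spacing = 1000 / 1465
Spacing = 0.6826 m

0.6826


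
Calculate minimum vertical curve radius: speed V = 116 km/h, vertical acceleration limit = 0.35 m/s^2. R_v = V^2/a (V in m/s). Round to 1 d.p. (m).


Convert speed: V = 116 / 3.6 = 32.2222 m/s
V^2 = 1038.2716 m^2/s^2
R_v = 1038.2716 / 0.35
R_v = 2966.5 m

2966.5


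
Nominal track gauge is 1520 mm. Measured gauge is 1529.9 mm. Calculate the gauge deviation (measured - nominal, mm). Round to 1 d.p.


Deviation = measured - nominal
Deviation = 1529.9 - 1520
Deviation = 9.9 mm

9.9


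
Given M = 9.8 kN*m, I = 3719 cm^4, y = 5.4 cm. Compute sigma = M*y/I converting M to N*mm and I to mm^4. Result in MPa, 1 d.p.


Convert units:
M = 9.8 kN*m = 9800000 N*mm
y = 5.4 cm = 54 mm
I = 3719 cm^4 = 37190000 mm^4
sigma = 9800000 * 54 / 37190000
sigma = 14.2 MPa

14.2


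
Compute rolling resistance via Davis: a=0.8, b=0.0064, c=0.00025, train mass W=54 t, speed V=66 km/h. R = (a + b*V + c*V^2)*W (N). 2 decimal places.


b*V = 0.0064 * 66 = 0.4224
c*V^2 = 0.00025 * 4356 = 1.089
R_per_t = 0.8 + 0.4224 + 1.089 = 2.3114 N/t
R_total = 2.3114 * 54 = 124.82 N

124.82


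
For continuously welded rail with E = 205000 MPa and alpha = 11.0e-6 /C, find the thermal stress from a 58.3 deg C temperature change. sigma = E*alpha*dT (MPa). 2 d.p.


sigma = E * alpha * dT
sigma = 205000 * 11.0e-6 * 58.3
sigma = 2.255 * 58.3
sigma = 131.47 MPa

131.47


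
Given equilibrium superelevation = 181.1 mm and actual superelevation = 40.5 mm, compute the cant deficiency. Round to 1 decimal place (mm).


Cant deficiency = equilibrium cant - actual cant
CD = 181.1 - 40.5
CD = 140.6 mm

140.6


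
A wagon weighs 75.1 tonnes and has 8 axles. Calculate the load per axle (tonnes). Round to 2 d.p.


Load per axle = total weight / number of axles
Load = 75.1 / 8
Load = 9.39 tonnes

9.39


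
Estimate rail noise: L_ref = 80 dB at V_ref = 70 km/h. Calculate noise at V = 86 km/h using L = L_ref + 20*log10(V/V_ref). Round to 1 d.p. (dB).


V/V_ref = 86 / 70 = 1.228571
log10(1.228571) = 0.0894
20 * 0.0894 = 1.788
L = 80 + 1.788 = 81.8 dB

81.8


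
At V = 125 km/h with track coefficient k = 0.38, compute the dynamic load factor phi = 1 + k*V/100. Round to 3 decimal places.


phi = 1 + k * V / 100
phi = 1 + 0.38 * 125 / 100
phi = 1 + 0.475
phi = 1.475

1.475


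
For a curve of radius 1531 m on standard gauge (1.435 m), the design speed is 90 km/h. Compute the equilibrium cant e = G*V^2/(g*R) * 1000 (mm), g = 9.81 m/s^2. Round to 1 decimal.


Convert speed: V = 90 / 3.6 = 25.0 m/s
Apply formula: e = 1.435 * 25.0^2 / (9.81 * 1531)
e = 1.435 * 625.0 / 15019.11
e = 0.059716 m = 59.7 mm

59.7


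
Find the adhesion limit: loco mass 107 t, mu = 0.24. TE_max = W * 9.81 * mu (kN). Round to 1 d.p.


TE_max = W * g * mu
TE_max = 107 * 9.81 * 0.24
TE_max = 1049.67 * 0.24
TE_max = 251.9 kN

251.9


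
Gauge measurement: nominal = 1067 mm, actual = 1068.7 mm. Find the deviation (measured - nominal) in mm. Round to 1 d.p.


Deviation = measured - nominal
Deviation = 1068.7 - 1067
Deviation = 1.7 mm

1.7


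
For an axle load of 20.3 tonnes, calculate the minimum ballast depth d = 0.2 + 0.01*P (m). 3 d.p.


d = 0.2 + 0.01 * 20.3
d = 0.2 + 0.203
d = 0.403 m

0.403


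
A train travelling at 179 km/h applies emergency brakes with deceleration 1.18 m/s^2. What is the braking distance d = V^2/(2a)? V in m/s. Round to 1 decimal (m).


Convert speed: V = 179 / 3.6 = 49.7222 m/s
V^2 = 2472.2994
d = 2472.2994 / (2 * 1.18)
d = 2472.2994 / 2.36
d = 1047.6 m

1047.6


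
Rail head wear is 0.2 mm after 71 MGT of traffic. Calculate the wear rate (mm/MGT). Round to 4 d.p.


Wear rate = total wear / cumulative tonnage
Rate = 0.2 / 71
Rate = 0.0028 mm/MGT

0.0028


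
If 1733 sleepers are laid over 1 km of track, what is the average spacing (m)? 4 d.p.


Spacing = 1000 m / number of sleepers
Spacing = 1000 / 1733
Spacing = 0.5770 m

0.5770


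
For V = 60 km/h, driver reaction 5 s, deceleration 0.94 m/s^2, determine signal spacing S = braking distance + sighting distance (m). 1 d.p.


V = 60 / 3.6 = 16.6667 m/s
Braking distance = 16.6667^2 / (2*0.94) = 147.7541 m
Sighting distance = 16.6667 * 5 = 83.3333 m
S = 147.7541 + 83.3333 = 231.1 m

231.1


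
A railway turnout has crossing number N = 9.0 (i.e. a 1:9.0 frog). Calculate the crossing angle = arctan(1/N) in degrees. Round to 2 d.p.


1/N = 1/9.0 = 0.111111
angle = arctan(0.111111) = 0.110657 rad
angle = 0.110657 * 180/pi = 6.34 degrees

6.34


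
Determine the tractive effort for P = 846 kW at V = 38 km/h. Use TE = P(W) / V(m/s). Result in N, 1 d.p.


Convert: P = 846 kW = 846000 W
V = 38 / 3.6 = 10.5556 m/s
TE = 846000 / 10.5556
TE = 80147.4 N

80147.4


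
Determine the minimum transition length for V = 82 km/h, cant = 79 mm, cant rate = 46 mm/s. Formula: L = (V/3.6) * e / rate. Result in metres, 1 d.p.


Convert speed: V = 82 / 3.6 = 22.7778 m/s
L = 22.7778 * 79 / 46
L = 1799.4444 / 46
L = 39.1 m

39.1


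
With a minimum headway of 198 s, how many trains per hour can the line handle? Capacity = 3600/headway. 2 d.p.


Capacity = 3600 / headway
Capacity = 3600 / 198
Capacity = 18.18 trains/hour

18.18


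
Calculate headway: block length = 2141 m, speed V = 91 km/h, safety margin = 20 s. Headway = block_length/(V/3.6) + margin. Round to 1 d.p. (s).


V = 91 / 3.6 = 25.2778 m/s
Block traversal time = 2141 / 25.2778 = 84.6989 s
Headway = 84.6989 + 20
Headway = 104.7 s

104.7


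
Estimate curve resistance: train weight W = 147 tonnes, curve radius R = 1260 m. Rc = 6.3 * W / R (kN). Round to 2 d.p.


Rc = 6.3 * W / R
Rc = 6.3 * 147 / 1260
Rc = 926.1 / 1260
Rc = 0.74 kN

0.74


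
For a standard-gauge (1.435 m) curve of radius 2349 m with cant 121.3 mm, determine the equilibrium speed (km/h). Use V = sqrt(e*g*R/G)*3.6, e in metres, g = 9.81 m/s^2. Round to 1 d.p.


Convert cant: e = 121.3 mm = 0.1213 m
V_ms = sqrt(0.1213 * 9.81 * 2349 / 1.435)
V_ms = sqrt(1947.874284) = 44.1347 m/s
V = 44.1347 * 3.6 = 158.9 km/h

158.9


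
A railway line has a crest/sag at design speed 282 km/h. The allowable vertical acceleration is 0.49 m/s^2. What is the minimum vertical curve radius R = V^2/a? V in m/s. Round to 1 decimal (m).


Convert speed: V = 282 / 3.6 = 78.3333 m/s
V^2 = 6136.1111 m^2/s^2
R_v = 6136.1111 / 0.49
R_v = 12522.7 m

12522.7


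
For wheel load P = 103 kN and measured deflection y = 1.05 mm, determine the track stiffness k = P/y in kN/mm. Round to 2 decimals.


Track stiffness k = P / y
k = 103 / 1.05
k = 98.10 kN/mm

98.10


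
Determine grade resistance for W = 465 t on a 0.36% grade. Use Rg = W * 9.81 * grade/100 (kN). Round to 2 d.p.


Rg = W * 9.81 * grade / 100
Rg = 465 * 9.81 * 0.36 / 100
Rg = 4561.65 * 0.0036
Rg = 16.42 kN

16.42


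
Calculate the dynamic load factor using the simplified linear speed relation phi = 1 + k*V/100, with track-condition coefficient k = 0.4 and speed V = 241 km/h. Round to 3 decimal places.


phi = 1 + k * V / 100
phi = 1 + 0.4 * 241 / 100
phi = 1 + 0.964
phi = 1.964

1.964


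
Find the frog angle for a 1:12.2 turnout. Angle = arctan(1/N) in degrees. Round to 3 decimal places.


1/N = 1/12.2 = 0.081967
angle = arctan(0.081967) = 0.081784 rad
angle = 0.081784 * 180/pi = 4.686 degrees

4.686


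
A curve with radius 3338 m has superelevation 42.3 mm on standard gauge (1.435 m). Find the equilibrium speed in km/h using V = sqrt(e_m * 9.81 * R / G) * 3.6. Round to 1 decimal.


Convert cant: e = 42.3 mm = 0.0423 m
V_ms = sqrt(0.0423 * 9.81 * 3338 / 1.435)
V_ms = sqrt(965.258881) = 31.0686 m/s
V = 31.0686 * 3.6 = 111.8 km/h

111.8
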